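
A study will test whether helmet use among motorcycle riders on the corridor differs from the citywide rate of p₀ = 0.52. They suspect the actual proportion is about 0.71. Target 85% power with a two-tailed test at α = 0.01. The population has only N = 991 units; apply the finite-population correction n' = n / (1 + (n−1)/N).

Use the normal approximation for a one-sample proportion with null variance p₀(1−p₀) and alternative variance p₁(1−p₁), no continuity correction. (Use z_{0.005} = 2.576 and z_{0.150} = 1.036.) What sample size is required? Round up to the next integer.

n = [z_{α/2}·√(p₀q₀) + z_β·√(p₁q₁)]² / (p₁ − p₀)²
  = [2.576·√(0.52·0.48) + 1.036·√(0.71·0.29)]² / (0.19)²
  = [2.576·0.4996 + 1.036·0.4538]² / 0.0361
  = [1.7571]² / 0.0361
  = 85.52
Finite-population correction (N = 991): 85.52 / (1 + (85.52 − 1)/991) = 78.80.
Round up → n = 79.

n = 79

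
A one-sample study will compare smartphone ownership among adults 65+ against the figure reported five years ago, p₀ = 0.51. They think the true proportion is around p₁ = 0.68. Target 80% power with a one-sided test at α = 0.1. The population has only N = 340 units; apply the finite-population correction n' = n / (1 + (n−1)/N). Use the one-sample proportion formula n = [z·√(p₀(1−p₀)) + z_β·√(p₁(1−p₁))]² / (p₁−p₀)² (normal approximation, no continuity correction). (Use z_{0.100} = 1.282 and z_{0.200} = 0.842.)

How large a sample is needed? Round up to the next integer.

n = [z_α·√(p₀q₀) + z_β·√(p₁q₁)]² / (p₁ − p₀)²
  = [1.282·√(0.51·0.49) + 0.842·√(0.68·0.32)]² / (0.17)²
  = [1.282·0.4999 + 0.842·0.4665]² / 0.0289
  = [1.0336]² / 0.0289
  = 36.97
Finite-population correction (N = 340): 36.97 / (1 + (36.97 − 1)/340) = 33.43.
Round up → n = 34.

n = 34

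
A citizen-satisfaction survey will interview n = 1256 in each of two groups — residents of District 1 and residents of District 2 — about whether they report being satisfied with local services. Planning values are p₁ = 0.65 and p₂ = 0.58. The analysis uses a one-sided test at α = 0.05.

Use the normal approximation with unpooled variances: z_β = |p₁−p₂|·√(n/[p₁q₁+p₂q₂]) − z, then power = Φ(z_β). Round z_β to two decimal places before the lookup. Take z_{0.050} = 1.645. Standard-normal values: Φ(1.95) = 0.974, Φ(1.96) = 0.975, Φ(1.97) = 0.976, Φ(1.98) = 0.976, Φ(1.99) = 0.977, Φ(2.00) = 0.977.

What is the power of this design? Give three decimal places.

z_β = |p₁−p₂|·√(n/[p₁q₁+p₂q₂]) − z_α
    = 0.07 · √(1256/0.4711) − 1.645
    = 0.07 · 51.6343 − 1.645
    = 3.6144 − 1.645 = 1.9694 → 1.97
Power = Φ(1.97) = 0.976.

Power ≈ 0.976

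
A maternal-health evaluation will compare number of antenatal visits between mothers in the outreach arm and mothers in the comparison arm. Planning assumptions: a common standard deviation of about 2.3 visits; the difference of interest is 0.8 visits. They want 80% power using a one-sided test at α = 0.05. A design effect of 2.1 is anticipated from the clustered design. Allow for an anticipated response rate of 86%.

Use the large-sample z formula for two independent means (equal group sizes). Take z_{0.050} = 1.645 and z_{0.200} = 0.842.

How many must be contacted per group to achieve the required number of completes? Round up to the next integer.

n = (z_α + z_β)² · (σ₁² + σ₂²) / δ²
  = (1.645 + 0.842)² · (2·2.3² = 10.58) / 0.8²
  = 6.1852 · 10.58 / 0.64
  = 102.25
Design effect: 2.1 × 102.25 = 214.72.
Adjust for 86% response: 214.72 / 0.86 = 249.68.
Round up → n = 250 per group.

n = 250 per group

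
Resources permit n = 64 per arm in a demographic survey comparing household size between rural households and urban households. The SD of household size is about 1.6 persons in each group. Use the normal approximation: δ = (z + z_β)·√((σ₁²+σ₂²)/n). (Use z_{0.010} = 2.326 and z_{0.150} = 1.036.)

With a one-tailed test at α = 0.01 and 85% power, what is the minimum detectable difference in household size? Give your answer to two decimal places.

Minimum detectable difference ≈ 0.95 persons

δ = (z_α + z_β) · √((σ₁²+σ₂²)/n)
  = (2.326 + 1.036) · √(5.12/64)
  = 3.362 · √0.08
  = 3.362 · 0.2828
  = 0.9509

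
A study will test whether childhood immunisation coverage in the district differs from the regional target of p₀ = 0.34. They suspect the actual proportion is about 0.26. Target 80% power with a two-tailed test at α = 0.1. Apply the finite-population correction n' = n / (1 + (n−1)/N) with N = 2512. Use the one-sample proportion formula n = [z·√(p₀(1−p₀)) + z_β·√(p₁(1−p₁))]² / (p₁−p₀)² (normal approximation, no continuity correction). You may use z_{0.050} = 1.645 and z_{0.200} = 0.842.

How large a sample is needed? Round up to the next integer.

n = [z_{α/2}·√(p₀q₀) + z_β·√(p₁q₁)]² / (p₁ − p₀)²
  = [1.645·√(0.34·0.66) + 0.842·√(0.26·0.74)]² / (-0.08)²
  = [1.645·0.4737 + 0.842·0.4386]² / 0.0064
  = [1.1486]² / 0.0064
  = 206.13
Finite-population correction (N = 2512): 206.13 / (1 + (206.13 − 1)/2512) = 190.57.
Round up → n = 191.

n = 191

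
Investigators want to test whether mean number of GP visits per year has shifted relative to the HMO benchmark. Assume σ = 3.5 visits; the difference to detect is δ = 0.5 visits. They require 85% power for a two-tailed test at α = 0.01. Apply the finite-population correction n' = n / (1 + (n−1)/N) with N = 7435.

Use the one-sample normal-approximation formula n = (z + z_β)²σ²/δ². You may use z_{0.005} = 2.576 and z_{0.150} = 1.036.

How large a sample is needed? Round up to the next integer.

n = (z_{α/2} + z_β)² · σ² / δ²
  = (2.576 + 1.036)² · 3.5² / 0.5²
  = 13.0465 · 12.25 / 0.25
  = 639.28
Finite-population correction (N = 7435): 639.28 / (1 + (639.28 − 1)/7435) = 588.74.
Round up → n = 589.

n = 589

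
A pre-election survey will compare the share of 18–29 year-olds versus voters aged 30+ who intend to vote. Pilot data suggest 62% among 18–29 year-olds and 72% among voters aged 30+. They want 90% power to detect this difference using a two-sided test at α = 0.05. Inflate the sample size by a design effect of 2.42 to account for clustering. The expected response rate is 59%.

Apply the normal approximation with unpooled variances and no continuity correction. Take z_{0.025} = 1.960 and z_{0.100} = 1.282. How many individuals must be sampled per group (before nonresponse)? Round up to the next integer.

n = 1885 per group

n = (z_{α/2} + z_β)² · [p₁(1−p₁) + p₂(1−p₂)] / (p₁ − p₂)²
  = (1.960 + 1.282)² · (0.62·0.38 + 0.72·0.28) / (-0.10)²
  = (3.242)² · (0.2356 + 0.2016) / 0.0100
  = 10.5106 · 0.4372 / 0.0100
  = 459.52
Design effect: 2.42 × 459.52 = 1112.04.
Adjust for 59% response: 1112.04 / 0.59 = 1884.82.
Round up → n = 1885 per group.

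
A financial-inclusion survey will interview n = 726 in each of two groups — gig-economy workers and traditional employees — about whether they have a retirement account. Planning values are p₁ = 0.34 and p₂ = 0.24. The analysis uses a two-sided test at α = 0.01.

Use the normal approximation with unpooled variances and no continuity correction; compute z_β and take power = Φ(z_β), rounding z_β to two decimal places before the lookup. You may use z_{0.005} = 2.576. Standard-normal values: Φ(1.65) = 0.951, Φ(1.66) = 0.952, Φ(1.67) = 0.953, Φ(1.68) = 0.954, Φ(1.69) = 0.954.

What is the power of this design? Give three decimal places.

Power ≈ 0.951

z_β = |p₁−p₂|·√(n/[p₁q₁+p₂q₂]) − z_{α/2}
    = 0.10 · √(726/0.4068) − 2.576
    = 0.10 · 42.2452 − 2.576
    = 4.2245 − 2.576 = 1.6485 → 1.65
Power = Φ(1.65) = 0.951.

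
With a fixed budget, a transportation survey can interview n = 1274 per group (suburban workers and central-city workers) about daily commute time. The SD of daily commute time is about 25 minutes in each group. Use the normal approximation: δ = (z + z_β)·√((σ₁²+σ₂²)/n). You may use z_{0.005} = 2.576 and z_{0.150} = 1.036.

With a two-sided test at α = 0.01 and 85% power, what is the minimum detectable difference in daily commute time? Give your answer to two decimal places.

Minimum detectable difference ≈ 3.58 minutes

δ = (z_{α/2} + z_β) · √((σ₁²+σ₂²)/n)
  = (2.576 + 1.036) · √(1250/1274)
  = 3.612 · √0.98116
  = 3.612 · 0.9905
  = 3.5778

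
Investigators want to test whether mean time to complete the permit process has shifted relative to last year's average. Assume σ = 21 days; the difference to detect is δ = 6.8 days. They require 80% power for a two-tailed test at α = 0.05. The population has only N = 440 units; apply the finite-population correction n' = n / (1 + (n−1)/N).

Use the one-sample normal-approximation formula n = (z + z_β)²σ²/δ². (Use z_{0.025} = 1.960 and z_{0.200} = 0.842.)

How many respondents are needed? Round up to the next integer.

n = 65

n = (z_{α/2} + z_β)² · σ² / δ²
  = (1.960 + 0.842)² · 21² / 6.8²
  = 7.8512 · 441 / 46.24
  = 74.88
Finite-population correction (N = 440): 74.88 / (1 + (74.88 − 1)/440) = 64.11.
Round up → n = 65.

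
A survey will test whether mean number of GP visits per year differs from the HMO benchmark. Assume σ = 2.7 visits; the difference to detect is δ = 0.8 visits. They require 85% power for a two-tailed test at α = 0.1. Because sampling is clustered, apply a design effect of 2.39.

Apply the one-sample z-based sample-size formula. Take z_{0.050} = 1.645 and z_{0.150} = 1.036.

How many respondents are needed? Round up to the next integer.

n = (z_{α/2} + z_β)² · σ² / δ²
  = (1.645 + 1.036)² · 2.7² / 0.8²
  = 7.1878 · 7.29 / 0.64
  = 81.87
Design effect: 2.39 × 81.87 = 195.68.
Round up → n = 196.

n = 196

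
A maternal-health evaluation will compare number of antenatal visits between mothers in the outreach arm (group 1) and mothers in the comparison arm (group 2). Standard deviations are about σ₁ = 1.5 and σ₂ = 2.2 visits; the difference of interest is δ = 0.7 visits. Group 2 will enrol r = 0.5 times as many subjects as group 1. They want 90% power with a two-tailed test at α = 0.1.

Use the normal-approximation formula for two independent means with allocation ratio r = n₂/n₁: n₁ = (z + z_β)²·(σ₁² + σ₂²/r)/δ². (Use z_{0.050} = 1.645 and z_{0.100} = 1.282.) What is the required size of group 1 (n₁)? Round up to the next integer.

n₁ = (z_{α/2} + z_β)² · (σ₁² + σ₂²/r) / δ²
   = (1.645 + 1.282)² · (1.5² + 2.2²/0.5) / 0.7²
   = 8.5673 · (2.25 + 9.68) / 0.49
   = 8.5673 · 11.93 / 0.49
   = 208.59
Round up → n₁ = 209; n₂ = r·n₁ = 0.5 × 209 = 105.

n₁ = 209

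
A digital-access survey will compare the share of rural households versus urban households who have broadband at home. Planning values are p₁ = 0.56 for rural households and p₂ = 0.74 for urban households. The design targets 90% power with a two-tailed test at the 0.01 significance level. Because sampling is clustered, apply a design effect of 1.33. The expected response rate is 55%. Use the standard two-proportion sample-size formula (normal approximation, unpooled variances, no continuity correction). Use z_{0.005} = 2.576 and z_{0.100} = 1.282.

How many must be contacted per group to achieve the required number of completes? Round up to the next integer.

n = 488 per group

n = (z_{α/2} + z_β)² · [p₁(1−p₁) + p₂(1−p₂)] / (p₁ − p₂)²
  = (2.576 + 1.282)² · (0.56·0.44 + 0.74·0.26) / (-0.18)²
  = (3.858)² · (0.2464 + 0.1924) / 0.0324
  = 14.8842 · 0.4388 / 0.0324
  = 201.58
Design effect: 1.33 × 201.58 = 268.10.
Adjust for 55% response: 268.10 / 0.55 = 487.46.
Round up → n = 488 per group.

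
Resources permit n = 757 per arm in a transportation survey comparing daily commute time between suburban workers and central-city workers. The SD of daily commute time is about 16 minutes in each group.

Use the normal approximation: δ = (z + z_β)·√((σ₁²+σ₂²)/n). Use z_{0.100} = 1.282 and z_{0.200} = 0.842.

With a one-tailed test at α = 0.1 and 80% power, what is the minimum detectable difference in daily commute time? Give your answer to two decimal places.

δ = (z_α + z_β) · √((σ₁²+σ₂²)/n)
  = (1.282 + 0.842) · √(512/757)
  = 2.124 · √0.67635
  = 2.124 · 0.8224
  = 1.7468

Minimum detectable difference ≈ 1.75 minutes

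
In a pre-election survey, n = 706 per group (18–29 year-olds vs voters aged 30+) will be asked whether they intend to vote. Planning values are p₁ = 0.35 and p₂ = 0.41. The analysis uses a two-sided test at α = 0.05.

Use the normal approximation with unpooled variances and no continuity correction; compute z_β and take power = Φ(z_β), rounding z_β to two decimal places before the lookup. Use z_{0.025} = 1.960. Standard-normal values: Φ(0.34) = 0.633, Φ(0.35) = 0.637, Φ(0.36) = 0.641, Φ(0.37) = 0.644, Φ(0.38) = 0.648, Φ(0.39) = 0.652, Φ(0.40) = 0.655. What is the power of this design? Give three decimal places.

z_β = |p₁−p₂|·√(n/[p₁q₁+p₂q₂]) − z_{α/2}
    = 0.06 · √(706/0.4694) − 1.960
    = 0.06 · 38.7821 − 1.960
    = 2.3269 − 1.960 = 0.3669 → 0.37
Power = Φ(0.37) = 0.644.

Power ≈ 0.644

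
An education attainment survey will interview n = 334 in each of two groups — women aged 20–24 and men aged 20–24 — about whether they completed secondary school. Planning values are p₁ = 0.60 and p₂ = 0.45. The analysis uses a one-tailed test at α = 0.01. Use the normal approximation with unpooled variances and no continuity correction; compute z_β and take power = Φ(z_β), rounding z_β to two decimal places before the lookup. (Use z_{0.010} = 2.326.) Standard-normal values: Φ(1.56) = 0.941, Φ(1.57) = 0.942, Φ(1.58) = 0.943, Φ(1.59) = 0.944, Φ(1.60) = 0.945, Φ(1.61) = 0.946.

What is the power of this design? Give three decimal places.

z_β = |p₁−p₂|·√(n/[p₁q₁+p₂q₂]) − z_α
    = 0.15 · √(334/0.4875) − 2.326
    = 0.15 · 26.1750 − 2.326
    = 3.9262 − 2.326 = 1.6002 → 1.60
Power = Φ(1.60) = 0.945.

Power ≈ 0.945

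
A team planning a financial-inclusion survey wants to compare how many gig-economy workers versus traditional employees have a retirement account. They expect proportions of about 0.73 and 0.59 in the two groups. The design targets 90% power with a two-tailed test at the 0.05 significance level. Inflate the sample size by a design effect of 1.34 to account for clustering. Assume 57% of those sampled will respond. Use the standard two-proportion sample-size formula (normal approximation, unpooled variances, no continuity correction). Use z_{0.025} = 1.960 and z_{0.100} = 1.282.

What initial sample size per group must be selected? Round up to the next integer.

n = 554 per group

n = (z_{α/2} + z_β)² · [p₁(1−p₁) + p₂(1−p₂)] / (p₁ − p₂)²
  = (1.960 + 1.282)² · (0.73·0.27 + 0.59·0.41) / (0.14)²
  = (3.242)² · (0.1971 + 0.2419) / 0.0196
  = 10.5106 · 0.4390 / 0.0196
  = 235.42
Design effect: 1.34 × 235.42 = 315.46.
Adjust for 57% response: 315.46 / 0.57 = 553.43.
Round up → n = 554 per group.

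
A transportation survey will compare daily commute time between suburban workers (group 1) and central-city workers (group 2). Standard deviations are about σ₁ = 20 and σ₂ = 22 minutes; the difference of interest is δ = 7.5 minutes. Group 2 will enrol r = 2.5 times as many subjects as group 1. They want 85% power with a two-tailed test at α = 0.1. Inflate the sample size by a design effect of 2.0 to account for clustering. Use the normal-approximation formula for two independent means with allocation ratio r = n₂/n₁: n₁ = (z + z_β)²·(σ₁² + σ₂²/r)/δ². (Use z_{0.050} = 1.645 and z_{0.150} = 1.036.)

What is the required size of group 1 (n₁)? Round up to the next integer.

n₁ = 152

n₁ = (z_{α/2} + z_β)² · (σ₁² + σ₂²/r) / δ²
   = (1.645 + 1.036)² · (20² + 22²/2.5) / 7.5²
   = 7.1878 · (400 + 193.6) / 56.25
   = 7.1878 · 593.6 / 56.25
   = 75.85
Design effect: 2.0 × 75.85 = 151.70.
Round up → n₁ = 152; n₂ = r·n₁ = 2.5 × 152 = 380.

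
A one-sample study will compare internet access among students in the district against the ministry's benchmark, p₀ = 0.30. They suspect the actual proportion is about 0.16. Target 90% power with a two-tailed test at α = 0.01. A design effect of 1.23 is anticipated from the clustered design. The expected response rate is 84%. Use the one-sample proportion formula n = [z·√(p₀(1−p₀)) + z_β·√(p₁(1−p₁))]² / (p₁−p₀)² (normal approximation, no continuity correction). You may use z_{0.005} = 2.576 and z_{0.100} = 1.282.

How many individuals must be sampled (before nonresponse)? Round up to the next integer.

n = 204

n = [z_{α/2}·√(p₀q₀) + z_β·√(p₁q₁)]² / (p₁ − p₀)²
  = [2.576·√(0.30·0.70) + 1.282·√(0.16·0.84)]² / (-0.14)²
  = [2.576·0.4583 + 1.282·0.3666]² / 0.0196
  = [1.6505]² / 0.0196
  = 138.98
Design effect: 1.23 × 138.98 = 170.95.
Adjust for 84% response: 170.95 / 0.84 = 203.51.
Round up → n = 204.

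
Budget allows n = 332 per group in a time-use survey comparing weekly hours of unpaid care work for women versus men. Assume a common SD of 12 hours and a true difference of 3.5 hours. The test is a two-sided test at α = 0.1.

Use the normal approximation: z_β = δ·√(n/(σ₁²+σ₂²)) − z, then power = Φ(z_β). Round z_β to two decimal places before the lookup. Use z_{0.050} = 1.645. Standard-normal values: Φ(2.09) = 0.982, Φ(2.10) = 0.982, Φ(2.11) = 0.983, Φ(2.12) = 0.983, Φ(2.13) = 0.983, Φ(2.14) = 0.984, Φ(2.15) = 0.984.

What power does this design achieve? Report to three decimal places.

z_β = δ·√(n/(σ₁²+σ₂²)) − z_{α/2}
    = 3.5 · √(332/288) − 1.645
    = 3.5 · 1.07367 − 1.645
    = 3.7579 − 1.645 = 2.1129 → 2.11
Power = Φ(2.11) = 0.983.

Power ≈ 0.983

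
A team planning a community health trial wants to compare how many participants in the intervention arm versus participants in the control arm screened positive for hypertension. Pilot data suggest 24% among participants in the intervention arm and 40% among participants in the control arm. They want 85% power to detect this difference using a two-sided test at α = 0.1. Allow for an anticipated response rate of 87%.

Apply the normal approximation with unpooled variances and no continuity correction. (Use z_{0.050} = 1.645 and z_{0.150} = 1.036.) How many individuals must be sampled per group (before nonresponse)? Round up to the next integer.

n = 137 per group

n = (z_{α/2} + z_β)² · [p₁(1−p₁) + p₂(1−p₂)] / (p₁ − p₂)²
  = (1.645 + 1.036)² · (0.24·0.76 + 0.40·0.60) / (-0.16)²
  = (2.681)² · (0.1824 + 0.2400) / 0.0256
  = 7.1878 · 0.4224 / 0.0256
  = 118.60
Adjust for 87% response: 118.60 / 0.87 = 136.32.
Round up → n = 137 per group.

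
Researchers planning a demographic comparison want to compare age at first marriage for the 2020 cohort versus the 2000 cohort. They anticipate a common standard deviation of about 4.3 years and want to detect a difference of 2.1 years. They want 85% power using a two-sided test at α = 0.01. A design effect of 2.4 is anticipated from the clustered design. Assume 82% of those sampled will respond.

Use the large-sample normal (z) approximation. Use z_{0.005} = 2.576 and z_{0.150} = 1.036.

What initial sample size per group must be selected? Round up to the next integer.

n = (z_{α/2} + z_β)² · (σ₁² + σ₂²) / δ²
  = (2.576 + 1.036)² · (2·4.3² = 36.98) / 2.1²
  = 13.0465 · 36.98 / 4.41
  = 109.40
Design effect: 2.4 × 109.40 = 262.56.
Adjust for 82% response: 262.56 / 0.82 = 320.20.
Round up → n = 321 per group.

n = 321 per group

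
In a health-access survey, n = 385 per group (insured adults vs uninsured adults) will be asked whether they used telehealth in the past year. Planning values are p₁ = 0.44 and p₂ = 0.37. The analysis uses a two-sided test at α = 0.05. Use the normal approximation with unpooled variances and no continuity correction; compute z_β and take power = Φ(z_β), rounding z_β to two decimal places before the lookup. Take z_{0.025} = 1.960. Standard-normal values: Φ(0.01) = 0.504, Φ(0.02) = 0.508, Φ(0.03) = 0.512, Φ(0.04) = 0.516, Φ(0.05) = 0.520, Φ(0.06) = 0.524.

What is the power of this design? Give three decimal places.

z_β = |p₁−p₂|·√(n/[p₁q₁+p₂q₂]) − z_{α/2}
    = 0.07 · √(385/0.4795) − 1.960
    = 0.07 · 28.3358 − 1.960
    = 1.9835 − 1.960 = 0.0235 → 0.02
Power = Φ(0.02) = 0.508.

Power ≈ 0.508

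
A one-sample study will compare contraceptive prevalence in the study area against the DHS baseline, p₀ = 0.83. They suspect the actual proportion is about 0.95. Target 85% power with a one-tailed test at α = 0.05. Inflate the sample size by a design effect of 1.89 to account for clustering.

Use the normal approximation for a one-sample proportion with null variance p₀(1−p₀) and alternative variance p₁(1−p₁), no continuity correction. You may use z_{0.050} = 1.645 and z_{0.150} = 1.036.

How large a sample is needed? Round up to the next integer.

n = 94

n = [z_α·√(p₀q₀) + z_β·√(p₁q₁)]² / (p₁ − p₀)²
  = [1.645·√(0.83·0.17) + 1.036·√(0.95·0.05)]² / (0.12)²
  = [1.645·0.3756 + 1.036·0.2179]² / 0.0144
  = [0.8437]² / 0.0144
  = 49.43
Design effect: 1.89 × 49.43 = 93.43.
Round up → n = 94.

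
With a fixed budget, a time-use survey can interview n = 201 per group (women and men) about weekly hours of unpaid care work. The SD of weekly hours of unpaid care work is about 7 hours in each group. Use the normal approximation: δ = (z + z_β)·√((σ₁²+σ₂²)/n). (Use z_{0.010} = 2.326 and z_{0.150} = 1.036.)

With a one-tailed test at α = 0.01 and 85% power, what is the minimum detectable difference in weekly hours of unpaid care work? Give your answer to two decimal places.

δ = (z_α + z_β) · √((σ₁²+σ₂²)/n)
  = (2.326 + 1.036) · √(98/201)
  = 3.362 · √0.48756
  = 3.362 · 0.6983
  = 2.3475

Minimum detectable difference ≈ 2.35 hours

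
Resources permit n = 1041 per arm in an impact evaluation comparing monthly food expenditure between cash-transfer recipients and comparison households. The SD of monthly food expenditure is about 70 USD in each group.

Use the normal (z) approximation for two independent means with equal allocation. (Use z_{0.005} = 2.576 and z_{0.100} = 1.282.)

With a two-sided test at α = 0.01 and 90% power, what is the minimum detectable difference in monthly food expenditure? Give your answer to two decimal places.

Minimum detectable difference ≈ 11.84 USD

δ = (z_{α/2} + z_β) · √((σ₁²+σ₂²)/n)
  = (2.576 + 1.282) · √(9800/1041)
  = 3.858 · √9.414
  = 3.858 · 3.0682
  = 11.8372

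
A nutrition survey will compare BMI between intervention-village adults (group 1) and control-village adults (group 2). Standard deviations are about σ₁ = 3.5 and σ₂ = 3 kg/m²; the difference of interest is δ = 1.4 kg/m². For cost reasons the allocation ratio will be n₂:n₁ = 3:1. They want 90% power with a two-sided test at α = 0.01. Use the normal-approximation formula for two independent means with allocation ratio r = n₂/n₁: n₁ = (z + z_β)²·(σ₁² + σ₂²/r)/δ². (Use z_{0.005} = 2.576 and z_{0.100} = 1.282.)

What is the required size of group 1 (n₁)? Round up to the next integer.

n₁ = (z_{α/2} + z_β)² · (σ₁² + σ₂²/r) / δ²
   = (2.576 + 1.282)² · (3.5² + 3²/3) / 1.4²
   = 14.8842 · (12.25 + 3) / 1.96
   = 14.8842 · 15.25 / 1.96
   = 115.81
Round up → n₁ = 116; n₂ = r·n₁ = 3 × 116 = 348.

n₁ = 116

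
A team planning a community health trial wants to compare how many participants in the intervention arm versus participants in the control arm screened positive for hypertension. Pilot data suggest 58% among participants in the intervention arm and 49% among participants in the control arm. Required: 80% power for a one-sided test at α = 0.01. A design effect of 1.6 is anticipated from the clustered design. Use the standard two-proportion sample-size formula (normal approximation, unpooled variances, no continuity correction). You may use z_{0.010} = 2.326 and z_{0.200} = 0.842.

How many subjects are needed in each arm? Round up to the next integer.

n = 979 per group

n = (z_α + z_β)² · [p₁(1−p₁) + p₂(1−p₂)] / (p₁ − p₂)²
  = (2.326 + 0.842)² · (0.58·0.42 + 0.49·0.51) / (0.09)²
  = (3.168)² · (0.2436 + 0.2499) / 0.0081
  = 10.0362 · 0.4935 / 0.0081
  = 611.47
Design effect: 1.6 × 611.47 = 978.35.
Round up → n = 979 per group.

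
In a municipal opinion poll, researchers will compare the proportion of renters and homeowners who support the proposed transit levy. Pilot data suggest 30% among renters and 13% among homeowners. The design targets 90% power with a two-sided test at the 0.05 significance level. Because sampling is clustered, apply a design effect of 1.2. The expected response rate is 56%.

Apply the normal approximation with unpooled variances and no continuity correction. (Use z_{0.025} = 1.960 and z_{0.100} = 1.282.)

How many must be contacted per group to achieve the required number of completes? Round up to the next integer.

n = 252 per group

n = (z_{α/2} + z_β)² · [p₁(1−p₁) + p₂(1−p₂)] / (p₁ − p₂)²
  = (1.960 + 1.282)² · (0.30·0.70 + 0.13·0.87) / (0.17)²
  = (3.242)² · (0.2100 + 0.1131) / 0.0289
  = 10.5106 · 0.3231 / 0.0289
  = 117.51
Design effect: 1.2 × 117.51 = 141.01.
Adjust for 56% response: 141.01 / 0.56 = 251.80.
Round up → n = 252 per group.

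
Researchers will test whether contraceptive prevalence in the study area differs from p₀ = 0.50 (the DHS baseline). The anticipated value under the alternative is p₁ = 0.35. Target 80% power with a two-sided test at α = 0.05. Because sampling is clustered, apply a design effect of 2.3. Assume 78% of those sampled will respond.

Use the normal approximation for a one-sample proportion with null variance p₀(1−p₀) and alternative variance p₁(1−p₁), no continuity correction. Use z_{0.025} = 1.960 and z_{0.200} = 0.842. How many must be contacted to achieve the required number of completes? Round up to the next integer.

n = 251

n = [z_{α/2}·√(p₀q₀) + z_β·√(p₁q₁)]² / (p₁ − p₀)²
  = [1.960·√(0.50·0.50) + 0.842·√(0.35·0.65)]² / (-0.15)²
  = [1.960·0.5000 + 0.842·0.4770]² / 0.0225
  = [1.3816]² / 0.0225
  = 84.84
Design effect: 2.3 × 84.84 = 195.13.
Adjust for 78% response: 195.13 / 0.78 = 250.16.
Round up → n = 251.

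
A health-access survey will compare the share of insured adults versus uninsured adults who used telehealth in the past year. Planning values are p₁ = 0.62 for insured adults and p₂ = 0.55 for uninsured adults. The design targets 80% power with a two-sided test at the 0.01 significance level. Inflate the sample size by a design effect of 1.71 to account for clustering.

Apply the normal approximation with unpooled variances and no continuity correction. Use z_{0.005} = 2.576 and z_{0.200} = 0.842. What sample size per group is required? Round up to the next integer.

n = (z_{α/2} + z_β)² · [p₁(1−p₁) + p₂(1−p₂)] / (p₁ − p₂)²
  = (2.576 + 0.842)² · (0.62·0.38 + 0.55·0.45) / (0.07)²
  = (3.418)² · (0.2356 + 0.2475) / 0.0049
  = 11.6827 · 0.4831 / 0.0049
  = 1151.82
Design effect: 1.71 × 1151.82 = 1969.61.
Round up → n = 1970 per group.

n = 1970 per group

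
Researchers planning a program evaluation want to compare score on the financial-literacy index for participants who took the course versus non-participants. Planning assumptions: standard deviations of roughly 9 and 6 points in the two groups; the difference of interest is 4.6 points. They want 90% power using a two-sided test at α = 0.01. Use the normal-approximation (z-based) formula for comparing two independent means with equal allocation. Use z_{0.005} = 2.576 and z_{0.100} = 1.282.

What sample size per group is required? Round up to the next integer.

n = (z_{α/2} + z_β)² · (σ₁² + σ₂²) / δ²
  = (2.576 + 1.282)² · (9² + 6² = 117) / 4.6²
  = 14.8842 · 117 / 21.16
  = 82.30
Round up → n = 83 per group.

n = 83 per group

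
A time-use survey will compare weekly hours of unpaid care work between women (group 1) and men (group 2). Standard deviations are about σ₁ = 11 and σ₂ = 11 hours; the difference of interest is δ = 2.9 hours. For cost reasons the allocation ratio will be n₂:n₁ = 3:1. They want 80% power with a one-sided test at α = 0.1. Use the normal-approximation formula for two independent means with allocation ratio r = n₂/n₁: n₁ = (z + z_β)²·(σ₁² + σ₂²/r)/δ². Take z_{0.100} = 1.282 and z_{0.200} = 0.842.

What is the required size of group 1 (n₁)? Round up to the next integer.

n₁ = (z_α + z_β)² · (σ₁² + σ₂²/r) / δ²
   = (1.282 + 0.842)² · (11² + 11²/3) / 2.9²
   = 4.5114 · (121 + 40.3333) / 8.41
   = 4.5114 · 161.3333 / 8.41
   = 86.54
Round up → n₁ = 87; n₂ = r·n₁ = 3 × 87 = 261.

n₁ = 87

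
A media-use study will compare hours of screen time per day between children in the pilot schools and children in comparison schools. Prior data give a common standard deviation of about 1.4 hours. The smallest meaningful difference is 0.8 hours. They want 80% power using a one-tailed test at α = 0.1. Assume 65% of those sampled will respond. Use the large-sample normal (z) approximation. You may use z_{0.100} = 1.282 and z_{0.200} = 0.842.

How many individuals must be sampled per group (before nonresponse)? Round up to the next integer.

n = (z_α + z_β)² · (σ₁² + σ₂²) / δ²
  = (1.282 + 0.842)² · (2·1.4² = 3.92) / 0.8²
  = 4.5114 · 3.92 / 0.64
  = 27.63
Adjust for 65% response: 27.63 / 0.65 = 42.51.
Round up → n = 43 per group.

n = 43 per group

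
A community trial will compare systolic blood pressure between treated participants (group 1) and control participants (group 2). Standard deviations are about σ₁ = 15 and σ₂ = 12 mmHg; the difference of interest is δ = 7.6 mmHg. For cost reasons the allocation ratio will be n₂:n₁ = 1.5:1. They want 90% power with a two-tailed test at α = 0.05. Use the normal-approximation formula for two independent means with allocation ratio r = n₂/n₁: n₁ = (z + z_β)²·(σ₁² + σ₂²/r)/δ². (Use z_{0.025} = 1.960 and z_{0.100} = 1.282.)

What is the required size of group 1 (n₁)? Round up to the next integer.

n₁ = (z_{α/2} + z_β)² · (σ₁² + σ₂²/r) / δ²
   = (1.960 + 1.282)² · (15² + 12²/1.5) / 7.6²
   = 10.5106 · (225 + 96) / 57.76
   = 10.5106 · 321 / 57.76
   = 58.41
Round up → n₁ = 59; n₂ = r·n₁ = 1.5 × 59 = 89.

n₁ = 59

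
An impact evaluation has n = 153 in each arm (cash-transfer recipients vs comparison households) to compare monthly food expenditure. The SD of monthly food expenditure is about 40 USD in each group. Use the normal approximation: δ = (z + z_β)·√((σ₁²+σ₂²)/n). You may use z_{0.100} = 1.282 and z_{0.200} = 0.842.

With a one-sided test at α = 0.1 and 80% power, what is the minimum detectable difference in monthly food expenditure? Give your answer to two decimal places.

δ = (z_α + z_β) · √((σ₁²+σ₂²)/n)
  = (1.282 + 0.842) · √(3200/153)
  = 2.124 · √20.915
  = 2.124 · 4.5733
  = 9.7137

Minimum detectable difference ≈ 9.71 USD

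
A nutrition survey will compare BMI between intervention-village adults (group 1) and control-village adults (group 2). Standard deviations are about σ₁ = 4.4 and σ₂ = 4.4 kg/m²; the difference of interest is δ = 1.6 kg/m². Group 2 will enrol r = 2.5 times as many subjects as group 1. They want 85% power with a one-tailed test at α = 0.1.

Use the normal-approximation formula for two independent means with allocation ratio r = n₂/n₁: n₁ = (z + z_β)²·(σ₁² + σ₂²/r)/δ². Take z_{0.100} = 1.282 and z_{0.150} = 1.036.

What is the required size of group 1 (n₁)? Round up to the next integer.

n₁ = (z_α + z_β)² · (σ₁² + σ₂²/r) / δ²
   = (1.282 + 1.036)² · (4.4² + 4.4²/2.5) / 1.6²
   = 5.3731 · (19.36 + 7.744) / 2.56
   = 5.3731 · 27.104 / 2.56
   = 56.89
Round up → n₁ = 57; n₂ = r·n₁ = 2.5 × 57 = 143.

n₁ = 57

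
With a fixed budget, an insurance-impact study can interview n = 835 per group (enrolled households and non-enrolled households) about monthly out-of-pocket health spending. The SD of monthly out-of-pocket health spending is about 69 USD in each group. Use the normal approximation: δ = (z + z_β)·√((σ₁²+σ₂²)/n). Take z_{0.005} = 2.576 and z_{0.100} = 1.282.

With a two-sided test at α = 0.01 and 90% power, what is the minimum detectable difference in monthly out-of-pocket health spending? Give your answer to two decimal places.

δ = (z_{α/2} + z_β) · √((σ₁²+σ₂²)/n)
  = (2.576 + 1.282) · √(9522/835)
  = 3.858 · √11.4036
  = 3.858 · 3.3769
  = 13.0282

Minimum detectable difference ≈ 13.03 USD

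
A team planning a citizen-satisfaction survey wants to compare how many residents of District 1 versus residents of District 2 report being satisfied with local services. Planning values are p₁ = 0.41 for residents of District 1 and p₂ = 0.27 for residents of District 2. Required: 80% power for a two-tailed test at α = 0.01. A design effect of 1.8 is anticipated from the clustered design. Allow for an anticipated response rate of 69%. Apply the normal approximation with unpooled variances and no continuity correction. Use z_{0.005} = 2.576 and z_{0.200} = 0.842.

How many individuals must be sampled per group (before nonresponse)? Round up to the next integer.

n = 683 per group

n = (z_{α/2} + z_β)² · [p₁(1−p₁) + p₂(1−p₂)] / (p₁ − p₂)²
  = (2.576 + 0.842)² · (0.41·0.59 + 0.27·0.73) / (0.14)²
  = (3.418)² · (0.2419 + 0.1971) / 0.0196
  = 11.6827 · 0.4390 / 0.0196
  = 261.67
Design effect: 1.8 × 261.67 = 471.00.
Adjust for 69% response: 471.00 / 0.69 = 682.62.
Round up → n = 683 per group.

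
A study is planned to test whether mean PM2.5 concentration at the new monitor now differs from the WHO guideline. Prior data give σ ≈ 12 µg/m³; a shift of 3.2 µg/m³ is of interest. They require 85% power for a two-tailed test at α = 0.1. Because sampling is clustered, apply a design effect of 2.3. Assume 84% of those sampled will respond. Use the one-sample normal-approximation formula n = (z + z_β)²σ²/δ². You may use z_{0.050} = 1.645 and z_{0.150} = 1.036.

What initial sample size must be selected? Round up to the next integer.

n = 277

n = (z_{α/2} + z_β)² · σ² / δ²
  = (1.645 + 1.036)² · 12² / 3.2²
  = 7.1878 · 144 / 10.24
  = 101.08
Design effect: 2.3 × 101.08 = 232.48.
Adjust for 84% response: 232.48 / 0.84 = 276.76.
Round up → n = 277.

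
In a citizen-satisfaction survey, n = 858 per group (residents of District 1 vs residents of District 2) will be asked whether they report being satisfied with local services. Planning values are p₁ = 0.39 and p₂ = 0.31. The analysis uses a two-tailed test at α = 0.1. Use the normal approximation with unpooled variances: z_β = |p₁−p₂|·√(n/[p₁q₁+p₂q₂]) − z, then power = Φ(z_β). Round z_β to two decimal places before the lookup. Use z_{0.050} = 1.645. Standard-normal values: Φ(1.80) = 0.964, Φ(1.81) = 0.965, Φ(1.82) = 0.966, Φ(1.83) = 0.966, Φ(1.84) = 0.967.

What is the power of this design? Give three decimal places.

Power ≈ 0.967

z_β = |p₁−p₂|·√(n/[p₁q₁+p₂q₂]) − z_{α/2}
    = 0.08 · √(858/0.4518) − 1.645
    = 0.08 · 43.5783 − 1.645
    = 3.4863 − 1.645 = 1.8413 → 1.84
Power = Φ(1.84) = 0.967.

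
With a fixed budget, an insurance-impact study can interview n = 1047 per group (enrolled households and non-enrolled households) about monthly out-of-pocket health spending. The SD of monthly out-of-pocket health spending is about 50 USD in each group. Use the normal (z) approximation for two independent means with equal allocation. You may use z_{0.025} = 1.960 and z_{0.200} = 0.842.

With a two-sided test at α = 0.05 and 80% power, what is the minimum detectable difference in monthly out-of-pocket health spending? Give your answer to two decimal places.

Minimum detectable difference ≈ 6.12 USD

δ = (z_{α/2} + z_β) · √((σ₁²+σ₂²)/n)
  = (1.960 + 0.842) · √(5000/1047)
  = 2.802 · √4.7755
  = 2.802 · 2.1853
  = 6.1232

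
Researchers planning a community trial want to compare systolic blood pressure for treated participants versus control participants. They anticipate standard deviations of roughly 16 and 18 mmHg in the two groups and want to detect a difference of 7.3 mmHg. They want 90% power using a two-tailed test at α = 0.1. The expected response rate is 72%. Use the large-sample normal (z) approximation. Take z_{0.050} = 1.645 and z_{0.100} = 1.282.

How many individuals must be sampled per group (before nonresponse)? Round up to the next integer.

n = (z_{α/2} + z_β)² · (σ₁² + σ₂²) / δ²
  = (1.645 + 1.282)² · (16² + 18² = 580) / 7.3²
  = 8.5673 · 580 / 53.29
  = 93.25
Adjust for 72% response: 93.25 / 0.72 = 129.51.
Round up → n = 130 per group.

n = 130 per group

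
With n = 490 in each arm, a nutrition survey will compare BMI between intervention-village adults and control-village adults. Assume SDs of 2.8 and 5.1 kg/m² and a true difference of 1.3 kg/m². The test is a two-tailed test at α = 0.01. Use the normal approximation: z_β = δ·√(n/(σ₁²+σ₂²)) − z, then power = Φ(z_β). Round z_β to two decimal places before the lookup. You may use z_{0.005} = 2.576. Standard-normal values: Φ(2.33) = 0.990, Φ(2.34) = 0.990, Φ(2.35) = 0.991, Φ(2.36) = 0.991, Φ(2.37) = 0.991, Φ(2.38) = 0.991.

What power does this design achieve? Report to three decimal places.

Power ≈ 0.991

z_β = δ·√(n/(σ₁²+σ₂²)) − z_{α/2}
    = 1.3 · √(490/33.85) − 2.576
    = 1.3 · 3.80468 − 2.576
    = 4.9461 − 2.576 = 2.3701 → 2.37
Power = Φ(2.37) = 0.991.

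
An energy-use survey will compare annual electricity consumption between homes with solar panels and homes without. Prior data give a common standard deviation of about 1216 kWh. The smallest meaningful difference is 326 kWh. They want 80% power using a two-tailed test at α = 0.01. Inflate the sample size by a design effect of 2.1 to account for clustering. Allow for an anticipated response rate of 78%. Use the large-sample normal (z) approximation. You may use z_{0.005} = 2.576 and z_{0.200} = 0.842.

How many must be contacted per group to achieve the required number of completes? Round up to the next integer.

n = 876 per group

n = (z_{α/2} + z_β)² · (σ₁² + σ₂²) / δ²
  = (2.576 + 0.842)² · (2·1216² = 2957312) / 326²
  = 11.6827 · 2957312 / 106276
  = 325.09
Design effect: 2.1 × 325.09 = 682.69.
Adjust for 78% response: 682.69 / 0.78 = 875.25.
Round up → n = 876 per group.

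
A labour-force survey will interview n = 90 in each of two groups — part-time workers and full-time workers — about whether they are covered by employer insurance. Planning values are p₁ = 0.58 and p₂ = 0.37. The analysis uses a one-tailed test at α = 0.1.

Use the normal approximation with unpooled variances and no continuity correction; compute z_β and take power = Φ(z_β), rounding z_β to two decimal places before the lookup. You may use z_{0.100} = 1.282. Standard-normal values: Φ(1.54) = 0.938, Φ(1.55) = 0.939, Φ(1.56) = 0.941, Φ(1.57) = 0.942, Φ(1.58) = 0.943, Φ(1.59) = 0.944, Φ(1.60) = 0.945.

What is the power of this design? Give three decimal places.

z_β = |p₁−p₂|·√(n/[p₁q₁+p₂q₂]) − z_α
    = 0.21 · √(90/0.4767) − 1.282
    = 0.21 · 13.7404 − 1.282
    = 2.8855 − 1.282 = 1.6035 → 1.60
Power = Φ(1.60) = 0.945.

Power ≈ 0.945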